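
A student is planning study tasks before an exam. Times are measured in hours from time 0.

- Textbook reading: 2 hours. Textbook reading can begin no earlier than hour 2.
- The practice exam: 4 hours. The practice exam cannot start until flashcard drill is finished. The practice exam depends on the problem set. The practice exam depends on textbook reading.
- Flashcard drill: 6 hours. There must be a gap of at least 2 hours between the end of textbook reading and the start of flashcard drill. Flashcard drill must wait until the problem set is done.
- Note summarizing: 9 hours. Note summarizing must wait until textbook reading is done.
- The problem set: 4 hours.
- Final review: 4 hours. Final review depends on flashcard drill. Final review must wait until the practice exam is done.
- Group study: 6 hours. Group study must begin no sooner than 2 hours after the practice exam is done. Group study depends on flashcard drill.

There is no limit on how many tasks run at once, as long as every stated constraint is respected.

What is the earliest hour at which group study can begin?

The problem set can start immediately at hour 0; it finishes at hour 4.
After its own release at hour 2, textbook reading can start at hour 2 and finishes at hour 4.
For flashcard drill: textbook reading (finishes hour 4, plus 2-hour gap → hour 6); the problem set (finishes hour 4). Taking the maximum gives a start of hour 6, and it finishes at 6 + 6 = hour 12.
For the practice exam: flashcard drill (finishes hour 12); the problem set (finishes hour 4); textbook reading (finishes hour 4). Taking the maximum gives a start of hour 12, and it finishes at 12 + 4 = hour 16.
Group study waits on the practice exam (finishes hour 16, plus 2-hour gap → hour 18); flashcard drill (finishes hour 12). The latest of these is hour 18, which is the earliest group study can start.

18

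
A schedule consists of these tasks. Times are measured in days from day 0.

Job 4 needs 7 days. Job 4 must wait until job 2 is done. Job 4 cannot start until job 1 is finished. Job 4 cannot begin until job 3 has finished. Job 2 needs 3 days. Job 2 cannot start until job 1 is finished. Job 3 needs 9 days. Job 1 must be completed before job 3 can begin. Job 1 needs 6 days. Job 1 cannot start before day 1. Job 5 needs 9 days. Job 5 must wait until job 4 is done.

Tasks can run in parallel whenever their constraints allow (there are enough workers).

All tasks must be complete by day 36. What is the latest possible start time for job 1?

Job 5 must finish by day 36; it takes 9 days, so it must start by 36 − 9 = day 27.
Since job 5 (must start by day 27) depends on it, job 4 must finish by day 27. Backing off its 7-day duration gives a latest start of day 20.
Since job 4 (must start by day 20) depends on it, job 2 must finish by day 20. Backing off its 3-day duration gives a latest start of day 17.
Job 3 feeds into job 4 (must start by day 20); so job 3 must finish by day 20 and therefore start by day 11.
Job 1 must finish in time for job 2 (must start by day 17); job 3 (must start by day 11); job 4 (must start by day 20). The tightest is day 11, so job 1 must start by 11 − 6 = day 5.

5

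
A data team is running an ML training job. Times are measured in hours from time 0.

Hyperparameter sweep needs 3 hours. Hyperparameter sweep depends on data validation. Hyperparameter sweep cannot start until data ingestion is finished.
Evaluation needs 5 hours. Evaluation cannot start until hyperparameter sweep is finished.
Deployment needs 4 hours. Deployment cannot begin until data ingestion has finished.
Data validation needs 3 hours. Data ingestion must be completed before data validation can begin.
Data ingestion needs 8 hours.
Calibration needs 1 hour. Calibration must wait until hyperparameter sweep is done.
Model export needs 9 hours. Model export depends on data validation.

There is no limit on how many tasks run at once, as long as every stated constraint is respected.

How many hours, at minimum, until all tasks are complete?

Data ingestion has no prerequisites, so it starts at hour 0 and finishes at hour 8.
Deployment waits on data ingestion (finishes hour 8), so it starts at hour 8 and finishes at 8 + 4 = hour 12.
Data validation waits on data ingestion (finishes hour 8), so it starts at hour 8 and finishes at 8 + 3 = hour 11.
Model export waits on data validation (finishes hour 11), so it starts at hour 11 and finishes at 11 + 9 = hour 20.
Hyperparameter sweep needs all of data validation (finishes hour 11); data ingestion (finishes hour 8). That puts its earliest start at hour 11; it finishes at 11 + 3 = hour 14.
Calibration cannot begin until hyperparameter sweep (finishes hour 14). It runs from hour 14 to 14 + 1 = hour 15.
After hyperparameter sweep (finishes hour 14), evaluation can start at hour 14 and finishes at hour 19.
All tasks are finished once the last one completes. Finish times: Data ingestion at 8, Data validation at 11, Hyperparameter sweep at 14, Evaluation at 19, Calibration at 15, Model export at 20, Deployment at 12. The latest is hour 20.

20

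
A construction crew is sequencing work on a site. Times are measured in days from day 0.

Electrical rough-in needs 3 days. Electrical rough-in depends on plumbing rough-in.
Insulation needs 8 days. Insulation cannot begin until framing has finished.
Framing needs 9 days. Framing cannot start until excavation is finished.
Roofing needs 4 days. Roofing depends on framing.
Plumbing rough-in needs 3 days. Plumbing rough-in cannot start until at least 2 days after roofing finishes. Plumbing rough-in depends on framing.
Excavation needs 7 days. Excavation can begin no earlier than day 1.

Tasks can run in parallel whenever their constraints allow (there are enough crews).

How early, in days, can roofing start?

After its own release at day 1, excavation can start at day 1 and finishes at day 8.
Framing waits on excavation (finishes day 8), so it starts at day 8 and finishes at 8 + 9 = day 17.
Roofing waits on framing (finishes day 17), so the earliest it can start is day 17.

17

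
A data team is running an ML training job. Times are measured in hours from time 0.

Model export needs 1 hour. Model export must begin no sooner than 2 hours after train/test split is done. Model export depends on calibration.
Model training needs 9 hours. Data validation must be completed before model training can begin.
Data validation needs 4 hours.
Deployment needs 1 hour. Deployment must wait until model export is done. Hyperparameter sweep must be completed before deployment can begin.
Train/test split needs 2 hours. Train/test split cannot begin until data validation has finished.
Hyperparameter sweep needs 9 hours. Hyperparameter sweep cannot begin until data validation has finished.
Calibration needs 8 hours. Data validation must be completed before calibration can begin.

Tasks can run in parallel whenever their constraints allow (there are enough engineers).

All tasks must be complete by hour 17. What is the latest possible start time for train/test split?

11

To finish by hour 17, deployment (duration 1) must start no later than hour 16.
Model export has to be done before deployment (must start by hour 16). That means finishing by hour 16, i.e. starting by 16 − 1 = hour 15.
Since model export (must start by hour 15, minus 2-hour gap → hour 13) depends on it, train/test split must finish by hour 13. Backing off its 2-hour duration gives a latest start of hour 11.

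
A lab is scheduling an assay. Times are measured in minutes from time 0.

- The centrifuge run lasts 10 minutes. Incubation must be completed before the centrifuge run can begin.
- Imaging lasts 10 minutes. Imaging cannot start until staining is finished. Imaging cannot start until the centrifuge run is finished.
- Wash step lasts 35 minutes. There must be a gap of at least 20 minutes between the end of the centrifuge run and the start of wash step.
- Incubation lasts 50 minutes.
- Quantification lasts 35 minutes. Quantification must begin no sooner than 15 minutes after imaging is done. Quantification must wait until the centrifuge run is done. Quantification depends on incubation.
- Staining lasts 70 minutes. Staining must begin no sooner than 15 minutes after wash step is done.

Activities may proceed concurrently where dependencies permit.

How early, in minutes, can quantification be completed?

260

Nothing blocks incubation, so it runs from minute 0 to minute 50.
The centrifuge run waits on incubation (finishes minute 50), so it starts at minute 50 and finishes at 50 + 10 = minute 60.
Wash step cannot begin until the centrifuge run (finishes minute 60, plus 20-minute gap → minute 80). It runs from minute 80 to 80 + 35 = minute 115.
After wash step (finishes minute 115, plus 15-minute gap → minute 130), staining can start at minute 130 and finishes at minute 200.
Imaging has to wait for staining (finishes minute 200); the centrifuge run (finishes minute 60). The latest of these is minute 200, so imaging runs minute 200 to 200 + 10 = minute 210.
Quantification needs all of imaging (finishes minute 210, plus 15-minute gap → minute 225); the centrifuge run (finishes minute 60); incubation (finishes minute 50). That puts its earliest start at minute 225; it finishes at 225 + 35 = minute 260.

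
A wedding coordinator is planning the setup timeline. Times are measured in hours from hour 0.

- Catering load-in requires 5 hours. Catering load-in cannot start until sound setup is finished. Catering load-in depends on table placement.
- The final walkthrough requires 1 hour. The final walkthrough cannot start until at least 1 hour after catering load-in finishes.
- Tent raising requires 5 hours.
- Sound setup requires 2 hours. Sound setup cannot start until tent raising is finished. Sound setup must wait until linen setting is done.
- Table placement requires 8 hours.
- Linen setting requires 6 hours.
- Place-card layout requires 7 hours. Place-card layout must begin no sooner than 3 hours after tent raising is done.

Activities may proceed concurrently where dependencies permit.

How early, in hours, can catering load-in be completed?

13

Linen setting has no prerequisites, so it starts at hour 0 and finishes at hour 6.
Table placement can start immediately at hour 0; it finishes at hour 8.
Tent raising has no prerequisites, so it starts at hour 0 and finishes at hour 5.
Sound setup has to wait for tent raising (finishes hour 5); linen setting (finishes hour 6). The latest of these is hour 6, so sound setup runs hour 6 to 6 + 2 = hour 8.
Catering load-in needs all of sound setup (finishes hour 8); table placement (finishes hour 8). That puts its earliest start at hour 8; it finishes at 8 + 5 = hour 13.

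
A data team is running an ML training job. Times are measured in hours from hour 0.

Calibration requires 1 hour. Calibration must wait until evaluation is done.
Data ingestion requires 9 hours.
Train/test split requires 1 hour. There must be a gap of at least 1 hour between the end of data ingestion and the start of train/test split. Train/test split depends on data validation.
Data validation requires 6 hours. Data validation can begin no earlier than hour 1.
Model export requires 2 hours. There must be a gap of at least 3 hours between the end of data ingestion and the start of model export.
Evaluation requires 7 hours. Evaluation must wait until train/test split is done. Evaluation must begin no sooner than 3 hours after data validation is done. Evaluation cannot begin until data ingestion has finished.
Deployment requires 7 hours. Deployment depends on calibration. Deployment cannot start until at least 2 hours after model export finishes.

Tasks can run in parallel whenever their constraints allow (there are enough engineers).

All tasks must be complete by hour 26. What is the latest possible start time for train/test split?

Deployment has no dependents, so it just needs to finish by hour 26. Starting by 26 − 7 = hour 19 achieves that.
Calibration must finish before deployment (must start by hour 19). With a 1-hour duration, calibration must start by 19 − 1 = hour 18.
Since calibration (must start by hour 18) depends on it, evaluation must finish by hour 18. Backing off its 7-hour duration gives a latest start of hour 11.
Since evaluation (must start by hour 11) depends on it, train/test split must finish by hour 11. Backing off its 1-hour duration gives a latest start of hour 10.

10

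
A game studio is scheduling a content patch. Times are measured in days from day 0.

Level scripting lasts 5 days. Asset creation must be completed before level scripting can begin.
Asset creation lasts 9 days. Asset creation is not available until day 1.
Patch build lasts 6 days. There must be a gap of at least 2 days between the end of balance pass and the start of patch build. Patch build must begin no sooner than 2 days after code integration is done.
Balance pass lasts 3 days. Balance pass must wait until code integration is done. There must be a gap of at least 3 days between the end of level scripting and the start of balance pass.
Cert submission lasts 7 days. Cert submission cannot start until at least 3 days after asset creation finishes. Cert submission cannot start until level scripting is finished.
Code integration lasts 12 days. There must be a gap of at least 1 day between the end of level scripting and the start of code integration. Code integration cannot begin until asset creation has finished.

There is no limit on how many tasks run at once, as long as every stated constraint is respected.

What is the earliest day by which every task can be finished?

Asset creation cannot begin until its own release at day 1. It runs from day 1 to 1 + 9 = day 10.
After asset creation (finishes day 10), level scripting can start at day 10 and finishes at day 15.
Cert submission has to wait for asset creation (finishes day 10, plus 3-day gap → day 13); level scripting (finishes day 15). The latest of these is day 15, so cert submission runs day 15 to 15 + 7 = day 22.
Code integration needs all of level scripting (finishes day 15, plus 1-day gap → day 16); asset creation (finishes day 10). That puts its earliest start at day 16; it finishes at 16 + 12 = day 28.
For balance pass: code integration (finishes day 28); level scripting (finishes day 15, plus 3-day gap → day 18). Taking the maximum gives a start of day 28, and it finishes at 28 + 3 = day 31.
Patch build needs all of balance pass (finishes day 31, plus 2-day gap → day 33); code integration (finishes day 28, plus 2-day gap → day 30). That puts its earliest start at day 33; it finishes at 33 + 6 = day 39.
All tasks are finished once the last one completes. Finish times: Asset creation at 10, Level scripting at 15, Code integration at 28, Balance pass at 31, Cert submission at 22, Patch build at 39. The latest is day 39.

39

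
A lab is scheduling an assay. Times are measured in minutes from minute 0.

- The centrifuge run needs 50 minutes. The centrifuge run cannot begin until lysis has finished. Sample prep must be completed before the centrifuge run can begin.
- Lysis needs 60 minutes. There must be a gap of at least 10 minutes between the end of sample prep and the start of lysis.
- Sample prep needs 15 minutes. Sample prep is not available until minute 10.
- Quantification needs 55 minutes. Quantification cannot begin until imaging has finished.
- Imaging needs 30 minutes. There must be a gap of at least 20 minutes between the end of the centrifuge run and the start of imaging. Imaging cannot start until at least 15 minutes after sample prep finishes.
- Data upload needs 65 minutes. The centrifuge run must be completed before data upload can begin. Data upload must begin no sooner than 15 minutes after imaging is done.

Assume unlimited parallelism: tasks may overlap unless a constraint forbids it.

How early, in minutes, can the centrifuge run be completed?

After its own release at minute 10, sample prep can start at minute 10 and finishes at minute 25.
Lysis cannot begin until sample prep (finishes minute 25, plus 10-minute gap → minute 35). It runs from minute 35 to 35 + 60 = minute 95.
The centrifuge run has to wait for lysis (finishes minute 95); sample prep (finishes minute 25). The latest of these is minute 95, so the centrifuge run runs minute 95 to 95 + 50 = minute 145.

145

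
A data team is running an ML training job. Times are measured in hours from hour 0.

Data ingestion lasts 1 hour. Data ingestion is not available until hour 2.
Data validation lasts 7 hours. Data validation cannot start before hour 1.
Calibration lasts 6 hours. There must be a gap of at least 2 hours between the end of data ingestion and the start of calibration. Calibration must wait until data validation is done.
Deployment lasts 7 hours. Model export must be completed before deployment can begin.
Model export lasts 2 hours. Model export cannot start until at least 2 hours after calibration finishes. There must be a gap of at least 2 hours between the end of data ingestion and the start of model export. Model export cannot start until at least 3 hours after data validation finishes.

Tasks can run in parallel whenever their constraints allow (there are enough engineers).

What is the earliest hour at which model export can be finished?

After its own release at hour 1, data validation can start at hour 1 and finishes at hour 8.
Data ingestion waits on its own release at hour 2, so it starts at hour 2 and finishes at 2 + 1 = hour 3.
For calibration: data ingestion (finishes hour 3, plus 2-hour gap → hour 5); data validation (finishes hour 8). Taking the maximum gives a start of hour 8, and it finishes at 8 + 6 = hour 14.
Model export needs all of calibration (finishes hour 14, plus 2-hour gap → hour 16); data ingestion (finishes hour 3, plus 2-hour gap → hour 5); data validation (finishes hour 8, plus 3-hour gap → hour 11). That puts its earliest start at hour 16; it finishes at 16 + 2 = hour 18.

18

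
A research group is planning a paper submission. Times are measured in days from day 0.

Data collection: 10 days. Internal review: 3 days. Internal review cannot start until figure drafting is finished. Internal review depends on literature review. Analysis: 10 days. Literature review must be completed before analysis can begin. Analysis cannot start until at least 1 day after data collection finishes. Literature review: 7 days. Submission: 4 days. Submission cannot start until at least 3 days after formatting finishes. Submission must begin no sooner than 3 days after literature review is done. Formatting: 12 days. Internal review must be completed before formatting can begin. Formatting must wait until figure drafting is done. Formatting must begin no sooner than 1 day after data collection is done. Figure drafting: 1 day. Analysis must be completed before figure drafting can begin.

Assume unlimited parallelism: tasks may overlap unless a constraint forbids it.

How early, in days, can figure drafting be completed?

22

Data collection has no prerequisites, so it starts at day 0 and finishes at day 10.
Nothing blocks literature review, so it runs from day 0 to day 7.
Analysis has to wait for literature review (finishes day 7); data collection (finishes day 10, plus 1-day gap → day 11). The latest of these is day 11, so analysis runs day 11 to 11 + 10 = day 21.
Figure drafting waits on analysis (finishes day 21), so it starts at day 21 and finishes at 21 + 1 = day 22.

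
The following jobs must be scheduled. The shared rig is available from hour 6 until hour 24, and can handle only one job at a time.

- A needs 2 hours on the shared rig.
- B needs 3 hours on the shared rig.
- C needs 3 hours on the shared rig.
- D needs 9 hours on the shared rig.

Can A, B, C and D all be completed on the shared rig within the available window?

The shared rig window is 24 − 6 = 18 hours.
Running back to back, the jobs need 2 + 3 + 3 + 9 = 17 hours on the shared rig.
Since 17 ≤ 18, they fit within the window.

Yes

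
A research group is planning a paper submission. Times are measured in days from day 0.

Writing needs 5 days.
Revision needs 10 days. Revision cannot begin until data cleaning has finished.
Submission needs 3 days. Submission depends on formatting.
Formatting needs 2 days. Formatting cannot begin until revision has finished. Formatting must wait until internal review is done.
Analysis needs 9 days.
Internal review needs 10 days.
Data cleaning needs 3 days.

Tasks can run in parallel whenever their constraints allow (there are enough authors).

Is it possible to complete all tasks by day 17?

No

Internal review has no prerequisites, so it starts at day 0 and finishes at day 10.
Nothing blocks writing, so it runs from day 0 to day 5.
Analysis has no prerequisites, so it starts at day 0 and finishes at day 9.
Data cleaning can start immediately at day 0; it finishes at day 3.
After data cleaning (finishes day 3), revision can start at day 3 and finishes at day 13.
For formatting: revision (finishes day 13); internal review (finishes day 10). Taking the maximum gives a start of day 13, and it finishes at 13 + 2 = day 15.
Submission cannot begin until formatting (finishes day 15). It runs from day 15 to 15 + 3 = day 18.
The earliest everything can be done is day 18, which is after the deadline of 17, so it is not possible.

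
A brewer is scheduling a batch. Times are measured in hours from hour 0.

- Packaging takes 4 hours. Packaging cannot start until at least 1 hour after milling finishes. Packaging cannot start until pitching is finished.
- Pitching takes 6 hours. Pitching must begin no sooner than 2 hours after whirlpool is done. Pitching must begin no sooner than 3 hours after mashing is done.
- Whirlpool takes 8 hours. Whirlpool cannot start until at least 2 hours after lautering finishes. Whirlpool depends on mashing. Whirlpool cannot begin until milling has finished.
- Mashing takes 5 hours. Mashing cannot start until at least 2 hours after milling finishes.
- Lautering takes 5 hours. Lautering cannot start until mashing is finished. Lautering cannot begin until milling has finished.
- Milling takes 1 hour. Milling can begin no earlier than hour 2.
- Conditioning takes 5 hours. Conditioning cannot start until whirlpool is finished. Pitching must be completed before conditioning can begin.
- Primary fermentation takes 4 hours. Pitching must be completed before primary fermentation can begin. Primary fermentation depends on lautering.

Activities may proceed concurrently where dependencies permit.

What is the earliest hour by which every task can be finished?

38

After its own release at hour 2, milling can start at hour 2 and finishes at hour 3.
After milling (finishes hour 3, plus 2-hour gap → hour 5), mashing can start at hour 5 and finishes at hour 10.
Lautering has to wait for mashing (finishes hour 10); milling (finishes hour 3). The latest of these is hour 10, so lautering runs hour 10 to 10 + 5 = hour 15.
Whirlpool cannot start until lautering (finishes hour 15, plus 2-hour gap → hour 17); mashing (finishes hour 10); milling (finishes hour 3). The controlling bound is hour 17, so whirlpool finishes at 17 + 8 = hour 25.
For pitching: whirlpool (finishes hour 25, plus 2-hour gap → hour 27); mashing (finishes hour 10, plus 3-hour gap → hour 13). Taking the maximum gives a start of hour 27, and it finishes at 27 + 6 = hour 33.
Packaging cannot start until milling (finishes hour 3, plus 1-hour gap → hour 4); pitching (finishes hour 33). The controlling bound is hour 33, so packaging finishes at 33 + 4 = hour 37.
Conditioning cannot start until whirlpool (finishes hour 25); pitching (finishes hour 33). The controlling bound is hour 33, so conditioning finishes at 33 + 5 = hour 38.
For primary fermentation: pitching (finishes hour 33); lautering (finishes hour 15). Taking the maximum gives a start of hour 33, and it finishes at 33 + 4 = hour 37.
All tasks are finished once the last one completes. Finish times: Milling at 3, Mashing at 10, Lautering at 15, Whirlpool at 25, Pitching at 33, Primary fermentation at 37, Conditioning at 38, Packaging at 37. The latest is hour 38.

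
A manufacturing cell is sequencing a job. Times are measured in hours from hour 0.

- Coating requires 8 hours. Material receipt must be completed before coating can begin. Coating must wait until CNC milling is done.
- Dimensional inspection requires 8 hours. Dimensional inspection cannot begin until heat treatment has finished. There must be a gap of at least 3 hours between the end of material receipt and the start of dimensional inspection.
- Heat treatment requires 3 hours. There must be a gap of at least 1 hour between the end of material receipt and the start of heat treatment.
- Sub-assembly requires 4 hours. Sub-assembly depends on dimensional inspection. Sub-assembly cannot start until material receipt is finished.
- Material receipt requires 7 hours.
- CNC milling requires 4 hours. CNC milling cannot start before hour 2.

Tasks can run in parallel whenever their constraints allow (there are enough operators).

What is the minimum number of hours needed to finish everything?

CNC milling waits on its own release at hour 2, so it starts at hour 2 and finishes at 2 + 4 = hour 6.
Material receipt can start immediately at hour 0; it finishes at hour 7.
Coating cannot start until material receipt (finishes hour 7); CNC milling (finishes hour 6). The controlling bound is hour 7, so coating finishes at 7 + 8 = hour 15.
After material receipt (finishes hour 7, plus 1-hour gap → hour 8), heat treatment can start at hour 8 and finishes at hour 11.
For dimensional inspection: heat treatment (finishes hour 11); material receipt (finishes hour 7, plus 3-hour gap → hour 10). Taking the maximum gives a start of hour 11, and it finishes at 11 + 8 = hour 19.
Sub-assembly has to wait for dimensional inspection (finishes hour 19); material receipt (finishes hour 7). The latest of these is hour 19, so sub-assembly runs hour 19 to 19 + 4 = hour 23.
All tasks are finished once the last one completes. Finish times: Material receipt at 7, CNC milling at 6, Heat treatment at 11, Dimensional inspection at 19, Coating at 15, Sub-assembly at 23. The latest is hour 23.

23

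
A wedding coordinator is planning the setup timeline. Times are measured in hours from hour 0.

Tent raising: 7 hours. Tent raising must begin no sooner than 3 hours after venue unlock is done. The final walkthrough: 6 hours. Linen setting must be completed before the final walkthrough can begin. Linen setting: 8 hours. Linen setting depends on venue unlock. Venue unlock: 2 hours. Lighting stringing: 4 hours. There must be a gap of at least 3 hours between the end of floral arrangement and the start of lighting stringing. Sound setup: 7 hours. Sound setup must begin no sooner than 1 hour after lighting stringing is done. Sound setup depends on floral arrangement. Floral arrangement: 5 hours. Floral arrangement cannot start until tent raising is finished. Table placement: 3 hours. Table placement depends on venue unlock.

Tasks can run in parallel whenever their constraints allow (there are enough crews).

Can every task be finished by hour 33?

Yes

Venue unlock has no prerequisites, so it starts at hour 0 and finishes at hour 2.
Linen setting cannot begin until venue unlock (finishes hour 2). It runs from hour 2 to 2 + 8 = hour 10.
The final walkthrough waits on linen setting (finishes hour 10), so it starts at hour 10 and finishes at 10 + 6 = hour 16.
After venue unlock (finishes hour 2), table placement can start at hour 2 and finishes at hour 5.
Tent raising cannot begin until venue unlock (finishes hour 2, plus 3-hour gap → hour 5). It runs from hour 5 to 5 + 7 = hour 12.
After tent raising (finishes hour 12), floral arrangement can start at hour 12 and finishes at hour 17.
After floral arrangement (finishes hour 17, plus 3-hour gap → hour 20), lighting stringing can start at hour 20 and finishes at hour 24.
Sound setup needs all of lighting stringing (finishes hour 24, plus 1-hour gap → hour 25); floral arrangement (finishes hour 17). That puts its earliest start at hour 25; it finishes at 25 + 7 = hour 32.
Every task is finished by hour 32, which is no later than the deadline of 33, so the schedule is feasible.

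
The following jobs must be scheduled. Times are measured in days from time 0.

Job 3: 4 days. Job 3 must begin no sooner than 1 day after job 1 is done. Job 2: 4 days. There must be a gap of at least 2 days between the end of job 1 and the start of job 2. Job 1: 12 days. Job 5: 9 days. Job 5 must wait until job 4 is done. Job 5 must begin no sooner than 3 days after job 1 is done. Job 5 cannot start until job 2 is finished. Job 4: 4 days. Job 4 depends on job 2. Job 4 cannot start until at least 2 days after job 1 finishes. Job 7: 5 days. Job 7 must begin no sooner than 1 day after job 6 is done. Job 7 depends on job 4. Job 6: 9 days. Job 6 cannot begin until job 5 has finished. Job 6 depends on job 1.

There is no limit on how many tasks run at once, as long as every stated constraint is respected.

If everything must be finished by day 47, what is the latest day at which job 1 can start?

To finish by day 47, job 7 (duration 5) must start no later than day 42.
Since job 7 (must start by day 42, minus 1-day gap → day 41) depends on it, job 6 must finish by day 41. Backing off its 9-day duration gives a latest start of day 32.
Job 5 has to be done before job 6 (must start by day 32). That means finishing by day 32, i.e. starting by 32 − 9 = day 23.
Job 4 must finish in time for job 5 (must start by day 23); job 7 (must start by day 42). The tightest is day 23, so job 4 must start by 23 − 4 = day 19.
Job 2 must finish in time for job 4 (must start by day 19); job 5 (must start by day 23). The tightest is day 19, so job 2 must start by 19 − 4 = day 15.
To finish by day 47, job 3 (duration 4) must start no later than day 43.
Job 1 must finish in time for job 2 (must start by day 15, minus 2-day gap → day 13); job 3 (must start by day 43, minus 1-day gap → day 42); job 4 (must start by day 19, minus 2-day gap → day 17); job 5 (must start by day 23, minus 3-day gap → day 20); job 6 (must start by day 32). The tightest is day 13, so job 1 must start by 13 − 12 = day 1.

1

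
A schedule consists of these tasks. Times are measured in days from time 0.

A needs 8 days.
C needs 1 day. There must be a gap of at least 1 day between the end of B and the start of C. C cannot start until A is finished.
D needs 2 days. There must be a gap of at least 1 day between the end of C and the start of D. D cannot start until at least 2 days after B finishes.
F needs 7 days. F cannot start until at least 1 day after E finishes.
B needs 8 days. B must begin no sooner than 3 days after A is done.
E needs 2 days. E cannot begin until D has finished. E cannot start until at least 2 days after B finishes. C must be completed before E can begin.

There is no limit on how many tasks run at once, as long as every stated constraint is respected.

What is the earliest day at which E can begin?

24

A can start immediately at day 0; it finishes at day 8.
After A (finishes day 8, plus 3-day gap → day 11), B can start at day 11 and finishes at day 19.
For C: B (finishes day 19, plus 1-day gap → day 20); A (finishes day 8). Taking the maximum gives a start of day 20, and it finishes at 20 + 1 = day 21.
D has to wait for C (finishes day 21, plus 1-day gap → day 22); B (finishes day 19, plus 2-day gap → day 21). The latest of these is day 22, so D runs day 22 to 22 + 2 = day 24.
E waits on D (finishes day 24); B (finishes day 19, plus 2-day gap → day 21); C (finishes day 21). The latest of these is day 24, which is the earliest E can start.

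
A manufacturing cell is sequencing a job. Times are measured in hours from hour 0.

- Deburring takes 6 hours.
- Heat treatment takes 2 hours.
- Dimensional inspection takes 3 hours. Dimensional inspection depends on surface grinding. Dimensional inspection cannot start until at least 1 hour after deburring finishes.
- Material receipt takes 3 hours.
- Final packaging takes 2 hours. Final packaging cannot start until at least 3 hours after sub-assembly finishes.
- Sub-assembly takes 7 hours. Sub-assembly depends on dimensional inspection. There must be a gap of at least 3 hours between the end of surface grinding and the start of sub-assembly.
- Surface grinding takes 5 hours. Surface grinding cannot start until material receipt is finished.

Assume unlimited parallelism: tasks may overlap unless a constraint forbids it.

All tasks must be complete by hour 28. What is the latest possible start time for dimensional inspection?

13

Final packaging must finish by hour 28; it takes 2 hours, so it must start by 28 − 2 = hour 26.
Sub-assembly feeds into final packaging (must start by hour 26, minus 3-hour gap → hour 23); so sub-assembly must finish by hour 23 and therefore start by hour 16.
Dimensional inspection has to be done before sub-assembly (must start by hour 16). That means finishing by hour 16, i.e. starting by 16 − 3 = hour 13.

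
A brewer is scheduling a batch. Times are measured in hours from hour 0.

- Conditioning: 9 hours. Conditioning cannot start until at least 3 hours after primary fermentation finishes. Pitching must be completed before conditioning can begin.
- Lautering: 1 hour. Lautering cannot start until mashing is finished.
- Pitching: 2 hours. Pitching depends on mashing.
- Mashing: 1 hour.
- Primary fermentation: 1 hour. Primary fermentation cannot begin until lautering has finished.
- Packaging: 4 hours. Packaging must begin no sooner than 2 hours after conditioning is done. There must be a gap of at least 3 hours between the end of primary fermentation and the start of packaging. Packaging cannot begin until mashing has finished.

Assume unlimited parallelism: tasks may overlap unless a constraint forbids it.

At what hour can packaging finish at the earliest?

Nothing blocks mashing, so it runs from hour 0 to hour 1.
Pitching cannot begin until mashing (finishes hour 1). It runs from hour 1 to 1 + 2 = hour 3.
Lautering waits on mashing (finishes hour 1), so it starts at hour 1 and finishes at 1 + 1 = hour 2.
After lautering (finishes hour 2), primary fermentation can start at hour 2 and finishes at hour 3.
Conditioning has to wait for primary fermentation (finishes hour 3, plus 3-hour gap → hour 6); pitching (finishes hour 3). The latest of these is hour 6, so conditioning runs hour 6 to 6 + 9 = hour 15.
For packaging: conditioning (finishes hour 15, plus 2-hour gap → hour 17); primary fermentation (finishes hour 3, plus 3-hour gap → hour 6); mashing (finishes hour 1). Taking the maximum gives a start of hour 17, and it finishes at 17 + 4 = hour 21.

21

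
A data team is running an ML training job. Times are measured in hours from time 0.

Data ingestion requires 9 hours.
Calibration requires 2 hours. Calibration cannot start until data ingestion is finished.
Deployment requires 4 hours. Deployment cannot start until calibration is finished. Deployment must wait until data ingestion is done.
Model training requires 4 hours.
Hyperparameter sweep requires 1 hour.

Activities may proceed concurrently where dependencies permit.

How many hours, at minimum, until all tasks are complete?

Nothing blocks model training, so it runs from hour 0 to hour 4.
Hyperparameter sweep can start immediately at hour 0; it finishes at hour 1.
Data ingestion has no prerequisites, so it starts at hour 0 and finishes at hour 9.
Calibration waits on data ingestion (finishes hour 9), so it starts at hour 9 and finishes at 9 + 2 = hour 11.
Deployment needs all of calibration (finishes hour 11); data ingestion (finishes hour 9). That puts its earliest start at hour 11; it finishes at 11 + 4 = hour 15.
All tasks are finished once the last one completes. Finish times: Data ingestion at 9, Hyperparameter sweep at 1, Model training at 4, Calibration at 11, Deployment at 15. The latest is hour 15.

15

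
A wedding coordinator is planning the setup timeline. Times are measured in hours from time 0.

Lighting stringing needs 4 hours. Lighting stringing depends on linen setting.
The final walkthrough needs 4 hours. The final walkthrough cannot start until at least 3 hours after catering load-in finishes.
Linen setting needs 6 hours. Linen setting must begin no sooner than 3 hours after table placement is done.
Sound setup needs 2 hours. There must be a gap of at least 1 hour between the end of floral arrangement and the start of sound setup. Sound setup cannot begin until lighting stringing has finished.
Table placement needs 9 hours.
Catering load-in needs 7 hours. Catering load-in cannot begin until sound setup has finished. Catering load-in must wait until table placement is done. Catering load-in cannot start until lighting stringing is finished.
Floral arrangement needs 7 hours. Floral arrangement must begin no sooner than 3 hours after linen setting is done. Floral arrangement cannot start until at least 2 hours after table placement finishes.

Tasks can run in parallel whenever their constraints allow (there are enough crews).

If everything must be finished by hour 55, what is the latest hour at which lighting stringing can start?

The final walkthrough has no dependents, so it just needs to finish by hour 55. Starting by 55 − 4 = hour 51 achieves that.
Since the final walkthrough (must start by hour 51, minus 3-hour gap → hour 48) depends on it, catering load-in must finish by hour 48. Backing off its 7-hour duration gives a latest start of hour 41.
Sound setup has to be done before catering load-in (must start by hour 41). That means finishing by hour 41, i.e. starting by 41 − 2 = hour 39.
For lighting stringing: sound setup (must start by hour 39); catering load-in (must start by hour 41). The most restrictive is hour 39; with a 4-hour duration, lighting stringing must start by hour 35.

35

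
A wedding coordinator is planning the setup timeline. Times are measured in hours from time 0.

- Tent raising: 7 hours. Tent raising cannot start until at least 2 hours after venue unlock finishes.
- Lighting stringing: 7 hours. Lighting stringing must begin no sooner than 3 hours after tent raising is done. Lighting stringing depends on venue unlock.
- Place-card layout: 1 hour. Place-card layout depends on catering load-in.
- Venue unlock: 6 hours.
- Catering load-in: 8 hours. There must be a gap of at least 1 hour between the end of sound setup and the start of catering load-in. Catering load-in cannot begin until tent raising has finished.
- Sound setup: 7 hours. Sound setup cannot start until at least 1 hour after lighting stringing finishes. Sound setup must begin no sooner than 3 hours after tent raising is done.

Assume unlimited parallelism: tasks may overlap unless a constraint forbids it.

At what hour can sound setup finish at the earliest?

33

Venue unlock has no prerequisites, so it starts at hour 0 and finishes at hour 6.
Tent raising waits on venue unlock (finishes hour 6, plus 2-hour gap → hour 8), so it starts at hour 8 and finishes at 8 + 7 = hour 15.
Lighting stringing needs all of tent raising (finishes hour 15, plus 3-hour gap → hour 18); venue unlock (finishes hour 6). That puts its earliest start at hour 18; it finishes at 18 + 7 = hour 25.
Sound setup cannot start until lighting stringing (finishes hour 25, plus 1-hour gap → hour 26); tent raising (finishes hour 15, plus 3-hour gap → hour 18). The controlling bound is hour 26, so sound setup finishes at 26 + 7 = hour 33.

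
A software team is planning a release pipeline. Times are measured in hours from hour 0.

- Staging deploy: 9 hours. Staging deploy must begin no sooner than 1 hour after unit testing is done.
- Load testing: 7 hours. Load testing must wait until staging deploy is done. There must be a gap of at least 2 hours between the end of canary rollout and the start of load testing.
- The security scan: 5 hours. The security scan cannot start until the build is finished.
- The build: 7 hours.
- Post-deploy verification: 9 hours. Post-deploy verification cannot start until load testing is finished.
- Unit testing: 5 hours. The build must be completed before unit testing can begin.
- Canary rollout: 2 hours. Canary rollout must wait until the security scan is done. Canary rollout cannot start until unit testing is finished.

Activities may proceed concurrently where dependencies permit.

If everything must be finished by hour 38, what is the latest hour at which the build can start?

Post-deploy verification has no dependents, so it just needs to finish by hour 38. Starting by 38 − 9 = hour 29 achieves that.
Load testing has to be done before post-deploy verification (must start by hour 29). That means finishing by hour 29, i.e. starting by 29 − 7 = hour 22.
Staging deploy feeds into load testing (must start by hour 22); so staging deploy must finish by hour 22 and therefore start by hour 13.
Canary rollout must finish before load testing (must start by hour 22, minus 2-hour gap → hour 20). With a 2-hour duration, canary rollout must start by 20 − 2 = hour 18.
Unit testing has several dependents: staging deploy (must start by hour 13, minus 1-hour gap → hour 12); canary rollout (must start by hour 18). The earliest of those limits is hour 12, so unit testing must start by 12 − 5 = hour 7.
Since canary rollout (must start by hour 18) depends on it, the security scan must finish by hour 18. Backing off its 5-hour duration gives a latest start of hour 13.
The build feeds unit testing (must start by hour 7); the security scan (must start by hour 13). Taking the minimum, the build must finish by hour 7 and start by 7 − 7 = hour 0.

0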